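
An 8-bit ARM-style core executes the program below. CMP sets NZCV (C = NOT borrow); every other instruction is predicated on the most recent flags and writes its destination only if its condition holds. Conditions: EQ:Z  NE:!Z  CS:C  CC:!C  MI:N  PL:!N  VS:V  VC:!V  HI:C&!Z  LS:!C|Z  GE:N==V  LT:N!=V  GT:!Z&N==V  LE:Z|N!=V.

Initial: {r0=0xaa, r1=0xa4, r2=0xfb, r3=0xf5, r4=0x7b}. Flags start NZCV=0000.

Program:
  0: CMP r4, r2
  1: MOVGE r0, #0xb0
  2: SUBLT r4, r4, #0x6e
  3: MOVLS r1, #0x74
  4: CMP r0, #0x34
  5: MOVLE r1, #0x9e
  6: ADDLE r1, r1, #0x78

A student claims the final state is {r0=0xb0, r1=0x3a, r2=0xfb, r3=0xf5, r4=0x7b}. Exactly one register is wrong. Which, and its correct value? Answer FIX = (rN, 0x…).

FIX = (r1, 0x16)

[0] flags=1001 → (cmp)
[1] flags=1001 GE?T → r0=0xb0
[2] flags=1001 LT?F → skip
[3] flags=1001 LS?T → r1=0x74
[4] flags=0011 → (cmp)
[5] flags=0011 LE?T → r1=0x9e
[6] flags=0011 LE?T → r1=0x16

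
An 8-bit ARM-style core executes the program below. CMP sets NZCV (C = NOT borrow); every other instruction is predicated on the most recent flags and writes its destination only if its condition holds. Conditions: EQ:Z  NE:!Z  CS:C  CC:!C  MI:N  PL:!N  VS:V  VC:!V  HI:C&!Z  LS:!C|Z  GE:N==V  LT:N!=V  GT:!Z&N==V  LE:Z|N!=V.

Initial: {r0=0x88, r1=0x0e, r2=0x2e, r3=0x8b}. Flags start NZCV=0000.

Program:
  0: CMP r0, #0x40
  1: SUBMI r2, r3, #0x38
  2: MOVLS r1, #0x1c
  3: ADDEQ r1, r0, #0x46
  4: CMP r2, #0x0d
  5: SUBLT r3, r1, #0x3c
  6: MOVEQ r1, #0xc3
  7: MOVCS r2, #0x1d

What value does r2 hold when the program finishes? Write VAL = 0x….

VAL = 0x1d

[0] flags=0011 → (cmp)
[1] flags=0011 MI?F → skip
[2] flags=0011 LS?F → skip
[3] flags=0011 EQ?F → skip
[4] flags=0010 → (cmp)
[5] flags=0010 LT?F → skip
[6] flags=0010 EQ?F → skip
[7] flags=0010 CS?T → r2=0x1d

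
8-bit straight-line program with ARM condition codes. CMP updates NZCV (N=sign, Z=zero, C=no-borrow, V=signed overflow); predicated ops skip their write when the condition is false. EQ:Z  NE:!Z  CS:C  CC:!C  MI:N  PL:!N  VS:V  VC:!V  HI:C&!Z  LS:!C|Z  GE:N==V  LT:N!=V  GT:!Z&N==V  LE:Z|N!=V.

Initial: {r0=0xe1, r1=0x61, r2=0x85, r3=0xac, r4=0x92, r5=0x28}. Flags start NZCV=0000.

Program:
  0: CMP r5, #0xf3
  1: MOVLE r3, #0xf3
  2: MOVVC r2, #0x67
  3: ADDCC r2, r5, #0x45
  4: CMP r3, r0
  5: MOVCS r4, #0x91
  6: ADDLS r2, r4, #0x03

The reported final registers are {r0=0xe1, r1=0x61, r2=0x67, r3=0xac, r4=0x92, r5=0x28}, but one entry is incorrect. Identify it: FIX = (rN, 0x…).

[0] flags=0000 → (cmp)
[1] flags=0000 LE?F → skip
[2] flags=0000 VC?T → r2=0x67
[3] flags=0000 CC?T → r2=0x6d
[4] flags=1000 → (cmp)
[5] flags=1000 CS?F → skip
[6] flags=1000 LS?T → r2=0x95

FIX = (r2, 0x95)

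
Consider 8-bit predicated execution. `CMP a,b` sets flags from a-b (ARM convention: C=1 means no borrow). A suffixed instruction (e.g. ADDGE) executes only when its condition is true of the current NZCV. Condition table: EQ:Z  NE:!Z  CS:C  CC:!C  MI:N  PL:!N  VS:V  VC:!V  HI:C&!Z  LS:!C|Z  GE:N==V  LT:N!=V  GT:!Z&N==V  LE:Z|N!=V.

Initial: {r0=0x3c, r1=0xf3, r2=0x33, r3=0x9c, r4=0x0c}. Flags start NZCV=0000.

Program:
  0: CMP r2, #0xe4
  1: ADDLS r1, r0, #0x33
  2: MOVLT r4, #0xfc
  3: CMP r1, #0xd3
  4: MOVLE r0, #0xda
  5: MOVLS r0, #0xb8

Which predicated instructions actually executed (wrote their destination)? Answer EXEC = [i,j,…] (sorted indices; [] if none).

EXEC = [1,5]

[0] flags=0000 → (cmp)
[1] flags=0000 LS?T → r1=0x6f
[2] flags=0000 LT?F → skip
[3] flags=1001 → (cmp)
[4] flags=1001 LE?F → skip
[5] flags=1001 LS?T → r0=0xb8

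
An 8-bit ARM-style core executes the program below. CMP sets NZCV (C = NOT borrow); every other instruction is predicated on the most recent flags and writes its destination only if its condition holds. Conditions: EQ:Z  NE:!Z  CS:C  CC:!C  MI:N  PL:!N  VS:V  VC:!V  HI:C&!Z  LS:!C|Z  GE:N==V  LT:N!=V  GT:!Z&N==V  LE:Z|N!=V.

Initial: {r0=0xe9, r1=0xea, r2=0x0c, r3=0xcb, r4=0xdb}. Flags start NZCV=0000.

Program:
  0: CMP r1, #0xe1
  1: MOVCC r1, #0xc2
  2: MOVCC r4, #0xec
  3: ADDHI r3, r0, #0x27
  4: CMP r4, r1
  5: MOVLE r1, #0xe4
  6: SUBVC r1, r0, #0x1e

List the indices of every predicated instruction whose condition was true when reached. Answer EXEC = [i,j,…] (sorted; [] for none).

[0] flags=0010 → (cmp)
[1] flags=0010 CC?F → skip
[2] flags=0010 CC?F → skip
[3] flags=0010 HI?T → r3=0x10
[4] flags=1000 → (cmp)
[5] flags=1000 LE?T → r1=0xe4
[6] flags=1000 VC?T → r1=0xcb

EXEC = [3,5,6]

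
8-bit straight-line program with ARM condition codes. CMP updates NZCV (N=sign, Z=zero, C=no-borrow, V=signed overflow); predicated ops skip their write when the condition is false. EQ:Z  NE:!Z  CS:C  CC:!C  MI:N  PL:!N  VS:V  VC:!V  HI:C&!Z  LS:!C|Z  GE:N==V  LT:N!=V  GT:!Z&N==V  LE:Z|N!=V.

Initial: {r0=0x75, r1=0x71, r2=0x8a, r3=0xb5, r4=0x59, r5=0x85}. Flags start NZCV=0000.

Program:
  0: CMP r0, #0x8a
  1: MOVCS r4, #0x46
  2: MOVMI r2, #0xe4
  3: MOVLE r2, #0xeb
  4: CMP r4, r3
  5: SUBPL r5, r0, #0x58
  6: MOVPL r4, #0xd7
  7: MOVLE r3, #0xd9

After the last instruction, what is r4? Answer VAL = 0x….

VAL = 0x59

0: ✓ CMP  NZCV=1001
1: · MOVCS
2: ✓ MOVMI  r2←0xe4
3: · MOVLE
4: ✓ CMP  NZCV=1001
5: · SUBPL
6: · MOVPL
7: · MOVLE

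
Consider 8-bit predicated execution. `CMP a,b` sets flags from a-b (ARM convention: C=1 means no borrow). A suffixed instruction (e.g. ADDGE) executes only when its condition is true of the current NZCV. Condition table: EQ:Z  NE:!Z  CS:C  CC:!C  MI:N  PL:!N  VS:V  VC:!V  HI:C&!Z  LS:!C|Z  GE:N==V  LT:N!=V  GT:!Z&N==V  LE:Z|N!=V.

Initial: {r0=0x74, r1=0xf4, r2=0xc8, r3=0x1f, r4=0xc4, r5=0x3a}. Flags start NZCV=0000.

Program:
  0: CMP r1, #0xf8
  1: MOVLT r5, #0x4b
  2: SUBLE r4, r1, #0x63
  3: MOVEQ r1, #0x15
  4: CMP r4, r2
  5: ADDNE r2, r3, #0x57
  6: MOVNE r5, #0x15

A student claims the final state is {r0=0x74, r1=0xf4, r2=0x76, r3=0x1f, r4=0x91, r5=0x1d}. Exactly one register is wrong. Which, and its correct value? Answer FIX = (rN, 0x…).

FIX = (r5, 0x15)

0: ✓ CMP  NZCV=1000
1: ✓ MOVLT  r5←0x4b
2: ✓ SUBLE  r4←0x91
3: · MOVEQ
4: ✓ CMP  NZCV=1000
5: ✓ ADDNE  r2←0x76
6: ✓ MOVNE  r5←0x15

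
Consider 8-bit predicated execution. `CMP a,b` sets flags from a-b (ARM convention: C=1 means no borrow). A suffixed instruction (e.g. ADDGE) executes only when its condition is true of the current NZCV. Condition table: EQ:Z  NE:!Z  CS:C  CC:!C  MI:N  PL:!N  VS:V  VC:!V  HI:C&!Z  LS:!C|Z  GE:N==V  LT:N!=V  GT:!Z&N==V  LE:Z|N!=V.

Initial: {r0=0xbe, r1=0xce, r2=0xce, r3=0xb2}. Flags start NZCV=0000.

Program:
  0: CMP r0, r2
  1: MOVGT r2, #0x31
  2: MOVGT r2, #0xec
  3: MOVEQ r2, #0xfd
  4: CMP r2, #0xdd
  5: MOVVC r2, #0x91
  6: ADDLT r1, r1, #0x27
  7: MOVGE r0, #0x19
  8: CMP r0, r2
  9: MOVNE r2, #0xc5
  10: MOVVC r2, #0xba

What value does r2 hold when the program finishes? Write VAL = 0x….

[0] flags=1000 → (cmp)
[1] flags=1000 GT?F → skip
[2] flags=1000 GT?F → skip
[3] flags=1000 EQ?F → skip
[4] flags=1000 → (cmp)
[5] flags=1000 VC?T → r2=0x91
[6] flags=1000 LT?T → r1=0xf5
[7] flags=1000 GE?F → skip
[8] flags=0010 → (cmp)
[9] flags=0010 NE?T → r2=0xc5
[10] flags=0010 VC?T → r2=0xba

VAL = 0xba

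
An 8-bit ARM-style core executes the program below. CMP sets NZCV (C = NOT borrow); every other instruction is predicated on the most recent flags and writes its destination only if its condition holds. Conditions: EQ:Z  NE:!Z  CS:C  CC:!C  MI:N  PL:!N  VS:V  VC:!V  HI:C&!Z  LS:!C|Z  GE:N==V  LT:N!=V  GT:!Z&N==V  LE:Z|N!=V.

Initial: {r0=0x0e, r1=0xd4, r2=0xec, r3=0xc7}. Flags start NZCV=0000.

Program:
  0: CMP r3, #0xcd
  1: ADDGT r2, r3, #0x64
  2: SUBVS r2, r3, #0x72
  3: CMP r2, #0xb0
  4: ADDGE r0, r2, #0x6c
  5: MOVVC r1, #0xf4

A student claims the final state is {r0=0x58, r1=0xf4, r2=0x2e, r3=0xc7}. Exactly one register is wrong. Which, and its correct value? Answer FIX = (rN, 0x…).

FIX = (r2, 0xec)

[0] flags=1000 → (cmp)
[1] flags=1000 GT?F → skip
[2] flags=1000 VS?F → skip
[3] flags=0010 → (cmp)
[4] flags=0010 GE?T → r0=0x58
[5] flags=0010 VC?T → r1=0xf4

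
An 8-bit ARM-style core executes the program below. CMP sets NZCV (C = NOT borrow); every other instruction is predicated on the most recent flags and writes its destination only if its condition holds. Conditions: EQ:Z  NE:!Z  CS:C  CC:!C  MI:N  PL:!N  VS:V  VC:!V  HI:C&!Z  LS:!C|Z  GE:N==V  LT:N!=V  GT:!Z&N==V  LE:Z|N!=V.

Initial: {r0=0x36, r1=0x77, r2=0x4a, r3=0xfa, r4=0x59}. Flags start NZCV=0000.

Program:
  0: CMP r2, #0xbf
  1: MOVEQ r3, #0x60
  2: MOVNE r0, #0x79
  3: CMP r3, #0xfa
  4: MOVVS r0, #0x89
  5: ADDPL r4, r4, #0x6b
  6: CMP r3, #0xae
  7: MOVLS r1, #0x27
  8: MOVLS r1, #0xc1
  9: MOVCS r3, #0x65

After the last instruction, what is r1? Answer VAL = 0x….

0: ✓ CMP  NZCV=1001
1: · MOVEQ
2: ✓ MOVNE  r0←0x79
3: ✓ CMP  NZCV=0110
4: · MOVVS
5: ✓ ADDPL  r4←0xc4
6: ✓ CMP  NZCV=0010
7: · MOVLS
8: · MOVLS
9: ✓ MOVCS  r3←0x65

VAL = 0x77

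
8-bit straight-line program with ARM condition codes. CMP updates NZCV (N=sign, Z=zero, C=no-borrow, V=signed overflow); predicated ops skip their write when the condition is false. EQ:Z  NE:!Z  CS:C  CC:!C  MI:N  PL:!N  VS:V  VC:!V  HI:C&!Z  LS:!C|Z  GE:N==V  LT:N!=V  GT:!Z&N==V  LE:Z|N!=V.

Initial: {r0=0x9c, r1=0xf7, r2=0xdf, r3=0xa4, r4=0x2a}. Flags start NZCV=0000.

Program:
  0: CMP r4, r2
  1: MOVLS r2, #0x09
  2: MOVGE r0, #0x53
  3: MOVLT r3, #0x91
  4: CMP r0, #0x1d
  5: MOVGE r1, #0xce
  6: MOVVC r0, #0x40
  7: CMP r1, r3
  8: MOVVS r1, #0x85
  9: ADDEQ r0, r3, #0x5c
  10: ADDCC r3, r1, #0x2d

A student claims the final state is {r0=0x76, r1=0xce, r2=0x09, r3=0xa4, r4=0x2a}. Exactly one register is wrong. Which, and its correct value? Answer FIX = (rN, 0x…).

0: ✓ CMP  NZCV=0000
1: ✓ MOVLS  r2←0x09
2: ✓ MOVGE  r0←0x53
3: · MOVLT
4: ✓ CMP  NZCV=0010
5: ✓ MOVGE  r1←0xce
6: ✓ MOVVC  r0←0x40
7: ✓ CMP  NZCV=0010
8: · MOVVS
9: · ADDEQ
10: · ADDCC

FIX = (r0, 0x40)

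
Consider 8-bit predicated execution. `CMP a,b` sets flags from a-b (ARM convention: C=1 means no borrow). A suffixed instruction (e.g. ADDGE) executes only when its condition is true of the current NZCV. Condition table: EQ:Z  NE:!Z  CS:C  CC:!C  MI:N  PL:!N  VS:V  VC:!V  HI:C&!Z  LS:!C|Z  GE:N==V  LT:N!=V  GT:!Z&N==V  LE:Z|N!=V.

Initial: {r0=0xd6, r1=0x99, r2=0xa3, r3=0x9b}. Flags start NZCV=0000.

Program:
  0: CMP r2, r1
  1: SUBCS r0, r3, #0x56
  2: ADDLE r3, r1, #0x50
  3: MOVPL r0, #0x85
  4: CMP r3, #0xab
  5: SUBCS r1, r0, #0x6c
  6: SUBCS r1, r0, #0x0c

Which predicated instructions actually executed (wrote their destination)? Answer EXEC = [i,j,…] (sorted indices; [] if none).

0: ✓ CMP  NZCV=0010
1: ✓ SUBCS  r0←0x45
2: · ADDLE
3: ✓ MOVPL  r0←0x85
4: ✓ CMP  NZCV=1000
5: · SUBCS
6: · SUBCS

EXEC = [1,3]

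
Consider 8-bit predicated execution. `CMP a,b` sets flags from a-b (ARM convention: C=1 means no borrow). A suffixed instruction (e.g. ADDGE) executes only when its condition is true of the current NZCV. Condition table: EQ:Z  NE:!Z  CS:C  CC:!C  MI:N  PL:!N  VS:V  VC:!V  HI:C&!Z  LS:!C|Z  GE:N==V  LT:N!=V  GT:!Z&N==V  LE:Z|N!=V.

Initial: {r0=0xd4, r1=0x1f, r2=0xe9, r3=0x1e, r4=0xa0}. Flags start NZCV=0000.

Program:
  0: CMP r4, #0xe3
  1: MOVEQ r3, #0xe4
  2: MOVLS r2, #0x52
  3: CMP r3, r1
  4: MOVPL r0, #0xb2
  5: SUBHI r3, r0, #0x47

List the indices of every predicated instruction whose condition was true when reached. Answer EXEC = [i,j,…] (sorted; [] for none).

[0] flags=1000 → (cmp)
[1] flags=1000 EQ?F → skip
[2] flags=1000 LS?T → r2=0x52
[3] flags=1000 → (cmp)
[4] flags=1000 PL?F → skip
[5] flags=1000 HI?F → skip

EXEC = [2]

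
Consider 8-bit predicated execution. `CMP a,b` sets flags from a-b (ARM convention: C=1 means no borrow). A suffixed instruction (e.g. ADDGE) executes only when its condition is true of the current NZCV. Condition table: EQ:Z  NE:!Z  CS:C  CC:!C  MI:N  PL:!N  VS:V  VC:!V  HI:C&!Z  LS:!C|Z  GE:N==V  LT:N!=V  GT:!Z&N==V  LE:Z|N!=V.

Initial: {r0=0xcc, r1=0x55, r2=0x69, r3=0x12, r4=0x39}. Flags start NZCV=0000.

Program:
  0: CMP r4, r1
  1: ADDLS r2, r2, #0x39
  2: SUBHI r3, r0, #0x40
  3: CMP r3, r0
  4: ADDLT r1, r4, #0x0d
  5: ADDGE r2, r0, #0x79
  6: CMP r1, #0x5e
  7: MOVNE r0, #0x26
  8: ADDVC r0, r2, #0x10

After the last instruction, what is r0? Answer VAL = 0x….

0: ✓ CMP  NZCV=1000
1: ✓ ADDLS  r2←0xa2
2: · SUBHI
3: ✓ CMP  NZCV=0000
4: · ADDLT
5: ✓ ADDGE  r2←0x45
6: ✓ CMP  NZCV=1000
7: ✓ MOVNE  r0←0x26
8: ✓ ADDVC  r0←0x55

VAL = 0x55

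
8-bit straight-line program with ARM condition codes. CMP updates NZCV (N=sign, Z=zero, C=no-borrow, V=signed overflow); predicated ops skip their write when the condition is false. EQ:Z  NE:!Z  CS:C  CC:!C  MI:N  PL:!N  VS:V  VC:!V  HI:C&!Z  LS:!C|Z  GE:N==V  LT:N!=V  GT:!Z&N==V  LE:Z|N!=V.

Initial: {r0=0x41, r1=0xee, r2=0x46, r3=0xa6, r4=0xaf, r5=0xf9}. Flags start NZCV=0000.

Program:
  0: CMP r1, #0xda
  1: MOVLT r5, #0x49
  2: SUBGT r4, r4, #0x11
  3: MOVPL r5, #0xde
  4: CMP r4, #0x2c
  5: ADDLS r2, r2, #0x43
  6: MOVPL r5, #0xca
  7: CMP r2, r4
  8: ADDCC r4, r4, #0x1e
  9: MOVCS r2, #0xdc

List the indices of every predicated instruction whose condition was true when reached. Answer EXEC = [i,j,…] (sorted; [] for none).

EXEC = [2,3,6,8]

0: ✓ CMP  NZCV=0010
1: · MOVLT
2: ✓ SUBGT  r4←0x9e
3: ✓ MOVPL  r5←0xde
4: ✓ CMP  NZCV=0011
5: · ADDLS
6: ✓ MOVPL  r5←0xca
7: ✓ CMP  NZCV=1001
8: ✓ ADDCC  r4←0xbc
9: · MOVCS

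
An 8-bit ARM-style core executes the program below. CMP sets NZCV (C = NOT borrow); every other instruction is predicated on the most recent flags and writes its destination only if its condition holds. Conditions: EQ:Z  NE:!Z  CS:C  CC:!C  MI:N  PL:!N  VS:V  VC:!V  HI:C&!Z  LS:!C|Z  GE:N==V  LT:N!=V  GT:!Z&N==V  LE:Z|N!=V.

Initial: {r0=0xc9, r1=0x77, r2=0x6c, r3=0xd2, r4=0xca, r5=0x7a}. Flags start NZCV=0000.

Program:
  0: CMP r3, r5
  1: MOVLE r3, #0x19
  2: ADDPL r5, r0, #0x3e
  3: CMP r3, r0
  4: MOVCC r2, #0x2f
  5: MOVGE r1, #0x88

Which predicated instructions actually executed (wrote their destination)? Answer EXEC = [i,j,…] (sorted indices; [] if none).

0: ✓ CMP  NZCV=0011
1: ✓ MOVLE  r3←0x19
2: ✓ ADDPL  r5←0x07
3: ✓ CMP  NZCV=0000
4: ✓ MOVCC  r2←0x2f
5: ✓ MOVGE  r1←0x88

EXEC = [1,2,4,5]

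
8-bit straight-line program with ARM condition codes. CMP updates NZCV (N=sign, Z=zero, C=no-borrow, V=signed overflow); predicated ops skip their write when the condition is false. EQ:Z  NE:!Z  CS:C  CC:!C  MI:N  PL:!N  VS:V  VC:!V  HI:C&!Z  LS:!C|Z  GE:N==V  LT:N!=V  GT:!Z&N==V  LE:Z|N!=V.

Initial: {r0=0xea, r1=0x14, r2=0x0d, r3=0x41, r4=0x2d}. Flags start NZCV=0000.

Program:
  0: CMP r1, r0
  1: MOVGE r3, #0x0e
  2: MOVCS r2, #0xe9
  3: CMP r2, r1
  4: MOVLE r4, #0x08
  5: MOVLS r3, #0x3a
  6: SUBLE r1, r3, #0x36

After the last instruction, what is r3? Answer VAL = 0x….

VAL = 0x3a

[0] flags=0000 → (cmp)
[1] flags=0000 GE?T → r3=0x0e
[2] flags=0000 CS?F → skip
[3] flags=1000 → (cmp)
[4] flags=1000 LE?T → r4=0x08
[5] flags=1000 LS?T → r3=0x3a
[6] flags=1000 LE?T → r1=0x04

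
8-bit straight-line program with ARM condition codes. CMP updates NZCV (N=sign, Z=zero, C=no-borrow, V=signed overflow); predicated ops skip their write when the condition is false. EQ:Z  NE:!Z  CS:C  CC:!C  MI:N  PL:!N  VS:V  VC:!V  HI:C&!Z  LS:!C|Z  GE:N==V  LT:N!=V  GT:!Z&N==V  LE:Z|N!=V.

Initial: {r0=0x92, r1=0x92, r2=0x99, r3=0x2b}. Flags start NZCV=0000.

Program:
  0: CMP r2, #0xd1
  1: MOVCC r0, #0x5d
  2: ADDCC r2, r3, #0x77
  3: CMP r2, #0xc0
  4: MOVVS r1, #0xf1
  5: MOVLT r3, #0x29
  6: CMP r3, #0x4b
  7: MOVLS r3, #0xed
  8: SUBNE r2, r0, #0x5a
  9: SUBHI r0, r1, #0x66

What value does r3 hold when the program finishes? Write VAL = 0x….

VAL = 0xed

[0] flags=1000 → (cmp)
[1] flags=1000 CC?T → r0=0x5d
[2] flags=1000 CC?T → r2=0xa2
[3] flags=1000 → (cmp)
[4] flags=1000 VS?F → skip
[5] flags=1000 LT?T → r3=0x29
[6] flags=1000 → (cmp)
[7] flags=1000 LS?T → r3=0xed
[8] flags=1000 NE?T → r2=0x03
[9] flags=1000 HI?F → skip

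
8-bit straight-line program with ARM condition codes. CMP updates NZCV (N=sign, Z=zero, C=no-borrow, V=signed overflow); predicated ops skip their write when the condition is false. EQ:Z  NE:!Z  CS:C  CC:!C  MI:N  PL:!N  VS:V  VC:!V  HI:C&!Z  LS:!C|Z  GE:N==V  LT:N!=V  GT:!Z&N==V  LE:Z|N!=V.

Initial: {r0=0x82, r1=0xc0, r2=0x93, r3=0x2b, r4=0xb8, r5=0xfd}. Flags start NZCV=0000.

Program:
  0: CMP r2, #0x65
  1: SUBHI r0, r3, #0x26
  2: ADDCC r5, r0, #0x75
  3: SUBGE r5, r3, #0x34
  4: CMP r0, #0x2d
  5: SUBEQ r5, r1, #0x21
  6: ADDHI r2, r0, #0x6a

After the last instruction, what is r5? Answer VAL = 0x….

VAL = 0xfd

0: ✓ CMP  NZCV=0011
1: ✓ SUBHI  r0←0x05
2: · ADDCC
3: · SUBGE
4: ✓ CMP  NZCV=1000
5: · SUBEQ
6: · ADDHI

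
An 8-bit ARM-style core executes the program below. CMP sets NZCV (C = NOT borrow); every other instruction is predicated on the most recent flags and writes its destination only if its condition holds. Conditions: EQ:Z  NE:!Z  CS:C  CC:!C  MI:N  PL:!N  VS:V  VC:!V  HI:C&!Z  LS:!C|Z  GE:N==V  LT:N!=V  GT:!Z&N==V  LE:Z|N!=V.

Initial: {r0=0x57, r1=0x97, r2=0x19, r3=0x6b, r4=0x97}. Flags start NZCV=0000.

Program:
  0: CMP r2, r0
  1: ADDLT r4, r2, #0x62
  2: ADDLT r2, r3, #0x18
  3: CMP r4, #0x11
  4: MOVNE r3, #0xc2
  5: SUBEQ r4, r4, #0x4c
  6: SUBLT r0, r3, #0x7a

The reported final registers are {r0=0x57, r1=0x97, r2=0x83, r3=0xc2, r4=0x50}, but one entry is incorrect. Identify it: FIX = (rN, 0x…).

FIX = (r4, 0x7b)

[0] flags=1000 → (cmp)
[1] flags=1000 LT?T → r4=0x7b
[2] flags=1000 LT?T → r2=0x83
[3] flags=0010 → (cmp)
[4] flags=0010 NE?T → r3=0xc2
[5] flags=0010 EQ?F → skip
[6] flags=0010 LT?F → skip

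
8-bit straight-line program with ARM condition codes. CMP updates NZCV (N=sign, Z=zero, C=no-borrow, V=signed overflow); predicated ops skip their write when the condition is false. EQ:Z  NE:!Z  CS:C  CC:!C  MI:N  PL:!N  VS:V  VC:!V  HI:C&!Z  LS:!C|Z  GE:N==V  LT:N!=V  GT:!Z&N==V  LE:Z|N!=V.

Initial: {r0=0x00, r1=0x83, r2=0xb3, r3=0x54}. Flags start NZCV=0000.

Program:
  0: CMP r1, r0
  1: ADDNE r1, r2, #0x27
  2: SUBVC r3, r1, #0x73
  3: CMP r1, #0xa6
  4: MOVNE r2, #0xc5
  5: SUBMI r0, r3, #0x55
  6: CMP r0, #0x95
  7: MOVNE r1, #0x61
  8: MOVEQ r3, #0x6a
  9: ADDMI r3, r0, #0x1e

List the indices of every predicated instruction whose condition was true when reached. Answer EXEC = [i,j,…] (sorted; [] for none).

[0] flags=1010 → (cmp)
[1] flags=1010 NE?T → r1=0xda
[2] flags=1010 VC?T → r3=0x67
[3] flags=0010 → (cmp)
[4] flags=0010 NE?T → r2=0xc5
[5] flags=0010 MI?F → skip
[6] flags=0000 → (cmp)
[7] flags=0000 NE?T → r1=0x61
[8] flags=0000 EQ?F → skip
[9] flags=0000 MI?F → skip

EXEC = [1,2,4,7]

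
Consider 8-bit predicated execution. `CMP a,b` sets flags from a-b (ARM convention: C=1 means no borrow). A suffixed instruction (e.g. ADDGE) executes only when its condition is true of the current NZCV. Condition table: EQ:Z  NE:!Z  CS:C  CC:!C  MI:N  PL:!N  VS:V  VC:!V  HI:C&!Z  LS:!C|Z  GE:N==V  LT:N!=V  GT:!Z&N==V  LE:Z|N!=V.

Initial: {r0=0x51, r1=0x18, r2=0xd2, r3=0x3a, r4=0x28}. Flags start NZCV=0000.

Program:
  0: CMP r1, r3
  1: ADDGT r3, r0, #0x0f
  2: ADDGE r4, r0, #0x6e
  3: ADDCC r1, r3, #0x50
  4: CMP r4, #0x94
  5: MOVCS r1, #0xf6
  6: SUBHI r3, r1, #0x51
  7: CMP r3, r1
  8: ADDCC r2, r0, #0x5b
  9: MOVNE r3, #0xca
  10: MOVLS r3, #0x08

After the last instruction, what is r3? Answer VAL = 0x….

0: ✓ CMP  NZCV=1000
1: · ADDGT
2: · ADDGE
3: ✓ ADDCC  r1←0x8a
4: ✓ CMP  NZCV=1001
5: · MOVCS
6: · SUBHI
7: ✓ CMP  NZCV=1001
8: ✓ ADDCC  r2←0xac
9: ✓ MOVNE  r3←0xca
10: ✓ MOVLS  r3←0x08

VAL = 0x08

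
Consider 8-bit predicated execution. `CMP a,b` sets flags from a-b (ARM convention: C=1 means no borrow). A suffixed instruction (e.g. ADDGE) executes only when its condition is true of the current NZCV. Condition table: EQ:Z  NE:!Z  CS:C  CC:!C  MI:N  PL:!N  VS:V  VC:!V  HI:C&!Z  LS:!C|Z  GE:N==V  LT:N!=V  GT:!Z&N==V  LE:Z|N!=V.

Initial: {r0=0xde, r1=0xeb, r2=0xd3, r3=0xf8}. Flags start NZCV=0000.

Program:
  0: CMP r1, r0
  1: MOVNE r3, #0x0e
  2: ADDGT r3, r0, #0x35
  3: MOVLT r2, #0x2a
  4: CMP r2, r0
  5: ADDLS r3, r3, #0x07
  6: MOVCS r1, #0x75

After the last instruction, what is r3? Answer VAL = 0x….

0: ✓ CMP  NZCV=0010
1: ✓ MOVNE  r3←0x0e
2: ✓ ADDGT  r3←0x13
3: · MOVLT
4: ✓ CMP  NZCV=1000
5: ✓ ADDLS  r3←0x1a
6: · MOVCS

VAL = 0x1a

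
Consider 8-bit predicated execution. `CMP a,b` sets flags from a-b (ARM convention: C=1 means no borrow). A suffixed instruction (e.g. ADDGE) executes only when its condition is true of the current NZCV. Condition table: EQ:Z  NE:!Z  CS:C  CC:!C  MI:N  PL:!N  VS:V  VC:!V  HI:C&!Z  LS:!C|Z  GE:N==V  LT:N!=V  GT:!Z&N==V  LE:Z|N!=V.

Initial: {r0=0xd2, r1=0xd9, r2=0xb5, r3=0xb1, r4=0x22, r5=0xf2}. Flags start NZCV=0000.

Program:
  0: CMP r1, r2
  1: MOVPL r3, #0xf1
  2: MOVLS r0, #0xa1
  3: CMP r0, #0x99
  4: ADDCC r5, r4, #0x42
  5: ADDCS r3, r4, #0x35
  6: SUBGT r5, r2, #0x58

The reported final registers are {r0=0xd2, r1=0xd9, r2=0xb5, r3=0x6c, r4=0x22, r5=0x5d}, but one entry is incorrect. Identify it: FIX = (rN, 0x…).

[0] flags=0010 → (cmp)
[1] flags=0010 PL?T → r3=0xf1
[2] flags=0010 LS?F → skip
[3] flags=0010 → (cmp)
[4] flags=0010 CC?F → skip
[5] flags=0010 CS?T → r3=0x57
[6] flags=0010 GT?T → r5=0x5d

FIX = (r3, 0x57)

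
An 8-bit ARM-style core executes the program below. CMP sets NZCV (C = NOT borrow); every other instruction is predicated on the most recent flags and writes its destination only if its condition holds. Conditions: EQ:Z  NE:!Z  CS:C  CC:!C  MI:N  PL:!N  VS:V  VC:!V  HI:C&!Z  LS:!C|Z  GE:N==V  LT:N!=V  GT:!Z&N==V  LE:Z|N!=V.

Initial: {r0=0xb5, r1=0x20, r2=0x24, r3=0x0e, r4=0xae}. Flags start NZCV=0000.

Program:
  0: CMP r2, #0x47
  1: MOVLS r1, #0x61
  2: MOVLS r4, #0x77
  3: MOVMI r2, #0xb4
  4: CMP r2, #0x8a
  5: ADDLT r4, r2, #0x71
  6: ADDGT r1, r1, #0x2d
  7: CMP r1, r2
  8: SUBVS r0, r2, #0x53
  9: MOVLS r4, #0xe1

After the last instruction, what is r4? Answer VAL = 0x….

VAL = 0xe1

[0] flags=1000 → (cmp)
[1] flags=1000 LS?T → r1=0x61
[2] flags=1000 LS?T → r4=0x77
[3] flags=1000 MI?T → r2=0xb4
[4] flags=0010 → (cmp)
[5] flags=0010 LT?F → skip
[6] flags=0010 GT?T → r1=0x8e
[7] flags=1000 → (cmp)
[8] flags=1000 VS?F → skip
[9] flags=1000 LS?T → r4=0xe1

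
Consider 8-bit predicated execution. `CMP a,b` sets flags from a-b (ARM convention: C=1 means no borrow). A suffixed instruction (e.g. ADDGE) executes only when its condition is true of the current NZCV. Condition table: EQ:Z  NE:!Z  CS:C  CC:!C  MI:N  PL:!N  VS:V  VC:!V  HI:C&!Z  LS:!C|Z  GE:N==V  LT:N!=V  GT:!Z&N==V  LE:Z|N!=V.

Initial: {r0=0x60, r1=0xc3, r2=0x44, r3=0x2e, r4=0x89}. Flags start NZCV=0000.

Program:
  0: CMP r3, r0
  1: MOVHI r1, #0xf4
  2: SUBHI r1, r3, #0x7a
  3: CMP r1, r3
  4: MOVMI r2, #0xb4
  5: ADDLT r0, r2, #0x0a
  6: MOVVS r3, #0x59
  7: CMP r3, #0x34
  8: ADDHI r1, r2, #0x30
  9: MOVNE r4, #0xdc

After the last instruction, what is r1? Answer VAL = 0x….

VAL = 0xc3

0: ✓ CMP  NZCV=1000
1: · MOVHI
2: · SUBHI
3: ✓ CMP  NZCV=1010
4: ✓ MOVMI  r2←0xb4
5: ✓ ADDLT  r0←0xbe
6: · MOVVS
7: ✓ CMP  NZCV=1000
8: · ADDHI
9: ✓ MOVNE  r4←0xdc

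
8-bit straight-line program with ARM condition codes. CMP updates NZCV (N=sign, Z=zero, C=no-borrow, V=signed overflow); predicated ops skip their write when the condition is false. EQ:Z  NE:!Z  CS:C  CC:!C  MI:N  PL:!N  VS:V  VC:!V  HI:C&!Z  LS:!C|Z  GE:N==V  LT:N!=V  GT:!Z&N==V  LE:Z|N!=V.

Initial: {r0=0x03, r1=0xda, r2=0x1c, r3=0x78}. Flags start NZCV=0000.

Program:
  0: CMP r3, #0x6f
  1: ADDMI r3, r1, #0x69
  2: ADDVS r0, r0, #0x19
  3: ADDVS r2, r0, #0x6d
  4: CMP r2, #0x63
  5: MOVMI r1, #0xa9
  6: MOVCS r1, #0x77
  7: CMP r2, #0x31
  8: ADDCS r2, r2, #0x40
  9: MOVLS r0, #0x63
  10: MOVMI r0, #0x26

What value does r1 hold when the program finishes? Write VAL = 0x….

[0] flags=0010 → (cmp)
[1] flags=0010 MI?F → skip
[2] flags=0010 VS?F → skip
[3] flags=0010 VS?F → skip
[4] flags=1000 → (cmp)
[5] flags=1000 MI?T → r1=0xa9
[6] flags=1000 CS?F → skip
[7] flags=1000 → (cmp)
[8] flags=1000 CS?F → skip
[9] flags=1000 LS?T → r0=0x63
[10] flags=1000 MI?T → r0=0x26

VAL = 0xa9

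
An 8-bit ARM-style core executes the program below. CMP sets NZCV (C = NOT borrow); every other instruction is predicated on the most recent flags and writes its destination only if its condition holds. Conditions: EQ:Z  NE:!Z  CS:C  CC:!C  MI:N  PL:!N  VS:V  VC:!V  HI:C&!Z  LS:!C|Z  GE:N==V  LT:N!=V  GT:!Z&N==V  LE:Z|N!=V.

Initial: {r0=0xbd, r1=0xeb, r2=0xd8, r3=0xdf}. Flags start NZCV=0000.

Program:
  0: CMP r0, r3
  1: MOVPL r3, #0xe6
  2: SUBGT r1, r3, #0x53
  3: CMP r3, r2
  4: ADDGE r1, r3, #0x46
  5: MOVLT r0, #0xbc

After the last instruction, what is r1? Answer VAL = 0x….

VAL = 0x25

[0] flags=1000 → (cmp)
[1] flags=1000 PL?F → skip
[2] flags=1000 GT?F → skip
[3] flags=0010 → (cmp)
[4] flags=0010 GE?T → r1=0x25
[5] flags=0010 LT?F → skip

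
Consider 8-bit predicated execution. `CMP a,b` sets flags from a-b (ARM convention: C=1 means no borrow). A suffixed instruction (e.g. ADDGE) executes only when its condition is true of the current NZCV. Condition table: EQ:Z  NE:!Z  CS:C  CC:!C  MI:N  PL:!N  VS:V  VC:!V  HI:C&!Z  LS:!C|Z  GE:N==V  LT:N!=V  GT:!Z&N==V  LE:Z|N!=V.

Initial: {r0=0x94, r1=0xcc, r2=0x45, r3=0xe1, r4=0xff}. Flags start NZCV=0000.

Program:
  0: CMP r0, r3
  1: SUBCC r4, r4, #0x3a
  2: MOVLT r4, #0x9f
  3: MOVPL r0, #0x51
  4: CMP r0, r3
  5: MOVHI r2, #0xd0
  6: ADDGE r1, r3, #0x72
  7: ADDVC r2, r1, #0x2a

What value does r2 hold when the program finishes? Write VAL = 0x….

VAL = 0xf6

[0] flags=1000 → (cmp)
[1] flags=1000 CC?T → r4=0xc5
[2] flags=1000 LT?T → r4=0x9f
[3] flags=1000 PL?F → skip
[4] flags=1000 → (cmp)
[5] flags=1000 HI?F → skip
[6] flags=1000 GE?F → skip
[7] flags=1000 VC?T → r2=0xf6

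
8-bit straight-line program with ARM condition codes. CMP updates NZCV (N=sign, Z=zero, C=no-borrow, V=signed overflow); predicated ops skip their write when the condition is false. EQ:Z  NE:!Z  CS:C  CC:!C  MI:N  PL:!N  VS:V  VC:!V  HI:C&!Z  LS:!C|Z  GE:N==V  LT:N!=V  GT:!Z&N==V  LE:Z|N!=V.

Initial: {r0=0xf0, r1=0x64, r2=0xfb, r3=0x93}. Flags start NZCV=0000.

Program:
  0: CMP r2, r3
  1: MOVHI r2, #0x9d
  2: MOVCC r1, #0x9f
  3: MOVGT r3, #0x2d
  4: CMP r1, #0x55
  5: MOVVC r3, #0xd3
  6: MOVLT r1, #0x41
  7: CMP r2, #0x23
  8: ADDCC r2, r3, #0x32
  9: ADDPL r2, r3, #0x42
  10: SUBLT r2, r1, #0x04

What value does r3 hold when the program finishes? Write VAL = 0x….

[0] flags=0010 → (cmp)
[1] flags=0010 HI?T → r2=0x9d
[2] flags=0010 CC?F → skip
[3] flags=0010 GT?T → r3=0x2d
[4] flags=0010 → (cmp)
[5] flags=0010 VC?T → r3=0xd3
[6] flags=0010 LT?F → skip
[7] flags=0011 → (cmp)
[8] flags=0011 CC?F → skip
[9] flags=0011 PL?T → r2=0x15
[10] flags=0011 LT?T → r2=0x60

VAL = 0xd3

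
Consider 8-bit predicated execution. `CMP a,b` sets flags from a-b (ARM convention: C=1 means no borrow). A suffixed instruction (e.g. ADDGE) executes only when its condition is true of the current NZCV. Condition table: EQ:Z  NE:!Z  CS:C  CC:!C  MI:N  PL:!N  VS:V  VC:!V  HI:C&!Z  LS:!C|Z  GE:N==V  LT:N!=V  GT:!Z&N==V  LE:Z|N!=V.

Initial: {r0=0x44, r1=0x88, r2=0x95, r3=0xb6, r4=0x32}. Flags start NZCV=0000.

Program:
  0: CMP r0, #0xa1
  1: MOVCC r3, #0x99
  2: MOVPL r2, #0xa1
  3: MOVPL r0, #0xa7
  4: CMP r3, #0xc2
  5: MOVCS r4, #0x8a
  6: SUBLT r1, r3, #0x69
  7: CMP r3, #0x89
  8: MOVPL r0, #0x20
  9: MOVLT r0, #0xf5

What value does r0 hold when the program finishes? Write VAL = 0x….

VAL = 0x20

[0] flags=1001 → (cmp)
[1] flags=1001 CC?T → r3=0x99
[2] flags=1001 PL?F → skip
[3] flags=1001 PL?F → skip
[4] flags=1000 → (cmp)
[5] flags=1000 CS?F → skip
[6] flags=1000 LT?T → r1=0x30
[7] flags=0010 → (cmp)
[8] flags=0010 PL?T → r0=0x20
[9] flags=0010 LT?F → skip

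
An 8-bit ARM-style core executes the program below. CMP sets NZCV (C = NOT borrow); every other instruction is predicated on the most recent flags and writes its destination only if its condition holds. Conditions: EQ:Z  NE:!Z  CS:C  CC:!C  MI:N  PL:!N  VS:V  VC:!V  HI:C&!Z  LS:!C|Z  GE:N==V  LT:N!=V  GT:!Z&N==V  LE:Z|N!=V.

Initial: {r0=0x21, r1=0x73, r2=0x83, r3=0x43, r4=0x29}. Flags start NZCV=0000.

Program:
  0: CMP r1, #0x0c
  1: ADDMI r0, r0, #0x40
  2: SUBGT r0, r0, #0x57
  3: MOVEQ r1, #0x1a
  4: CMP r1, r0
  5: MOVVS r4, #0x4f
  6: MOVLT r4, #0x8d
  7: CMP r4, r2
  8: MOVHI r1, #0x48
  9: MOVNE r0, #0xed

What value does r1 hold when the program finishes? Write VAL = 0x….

VAL = 0x73

0: ✓ CMP  NZCV=0010
1: · ADDMI
2: ✓ SUBGT  r0←0xca
3: · MOVEQ
4: ✓ CMP  NZCV=1001
5: ✓ MOVVS  r4←0x4f
6: · MOVLT
7: ✓ CMP  NZCV=1001
8: · MOVHI
9: ✓ MOVNE  r0←0xed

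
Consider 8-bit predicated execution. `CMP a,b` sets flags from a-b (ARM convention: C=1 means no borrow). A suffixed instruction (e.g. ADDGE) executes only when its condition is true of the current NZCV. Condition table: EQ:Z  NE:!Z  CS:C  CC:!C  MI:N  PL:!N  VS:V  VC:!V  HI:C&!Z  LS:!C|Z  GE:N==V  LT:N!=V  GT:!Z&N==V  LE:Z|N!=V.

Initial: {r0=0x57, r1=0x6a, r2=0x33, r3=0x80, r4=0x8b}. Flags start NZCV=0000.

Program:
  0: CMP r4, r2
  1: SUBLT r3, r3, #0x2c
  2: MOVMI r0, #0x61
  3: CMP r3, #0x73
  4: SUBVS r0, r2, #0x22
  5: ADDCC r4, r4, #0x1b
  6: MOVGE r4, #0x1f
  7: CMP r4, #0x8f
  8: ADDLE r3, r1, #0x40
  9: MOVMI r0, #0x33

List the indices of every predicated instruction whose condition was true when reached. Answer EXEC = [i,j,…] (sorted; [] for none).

0: ✓ CMP  NZCV=0011
1: ✓ SUBLT  r3←0x54
2: · MOVMI
3: ✓ CMP  NZCV=1000
4: · SUBVS
5: ✓ ADDCC  r4←0xa6
6: · MOVGE
7: ✓ CMP  NZCV=0010
8: · ADDLE
9: · MOVMI

EXEC = [1,5]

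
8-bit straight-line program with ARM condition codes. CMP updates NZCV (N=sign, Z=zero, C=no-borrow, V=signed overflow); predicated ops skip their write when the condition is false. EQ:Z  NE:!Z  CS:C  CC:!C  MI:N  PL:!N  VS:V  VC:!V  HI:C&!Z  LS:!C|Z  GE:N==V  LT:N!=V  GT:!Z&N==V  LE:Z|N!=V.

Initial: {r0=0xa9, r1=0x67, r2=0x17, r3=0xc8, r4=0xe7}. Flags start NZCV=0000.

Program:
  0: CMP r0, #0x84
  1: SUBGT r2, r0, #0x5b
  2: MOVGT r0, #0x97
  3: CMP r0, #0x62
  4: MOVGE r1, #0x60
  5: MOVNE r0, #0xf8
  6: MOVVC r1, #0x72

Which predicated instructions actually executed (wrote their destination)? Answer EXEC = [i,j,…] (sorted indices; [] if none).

EXEC = [1,2,5]

0: ✓ CMP  NZCV=0010
1: ✓ SUBGT  r2←0x4e
2: ✓ MOVGT  r0←0x97
3: ✓ CMP  NZCV=0011
4: · MOVGE
5: ✓ MOVNE  r0←0xf8
6: · MOVVC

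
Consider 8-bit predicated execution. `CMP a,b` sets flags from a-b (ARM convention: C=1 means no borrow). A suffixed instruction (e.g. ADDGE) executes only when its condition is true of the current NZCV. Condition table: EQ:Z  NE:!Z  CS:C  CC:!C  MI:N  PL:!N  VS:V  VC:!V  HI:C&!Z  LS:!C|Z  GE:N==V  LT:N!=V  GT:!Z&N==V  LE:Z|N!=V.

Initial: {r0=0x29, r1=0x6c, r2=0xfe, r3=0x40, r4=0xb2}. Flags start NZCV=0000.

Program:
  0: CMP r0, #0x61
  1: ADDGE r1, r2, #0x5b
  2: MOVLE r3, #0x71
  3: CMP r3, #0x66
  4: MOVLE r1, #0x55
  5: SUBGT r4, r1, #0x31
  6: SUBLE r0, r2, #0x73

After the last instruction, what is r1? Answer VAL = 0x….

[0] flags=1000 → (cmp)
[1] flags=1000 GE?F → skip
[2] flags=1000 LE?T → r3=0x71
[3] flags=0010 → (cmp)
[4] flags=0010 LE?F → skip
[5] flags=0010 GT?T → r4=0x3b
[6] flags=0010 LE?F → skip

VAL = 0x6c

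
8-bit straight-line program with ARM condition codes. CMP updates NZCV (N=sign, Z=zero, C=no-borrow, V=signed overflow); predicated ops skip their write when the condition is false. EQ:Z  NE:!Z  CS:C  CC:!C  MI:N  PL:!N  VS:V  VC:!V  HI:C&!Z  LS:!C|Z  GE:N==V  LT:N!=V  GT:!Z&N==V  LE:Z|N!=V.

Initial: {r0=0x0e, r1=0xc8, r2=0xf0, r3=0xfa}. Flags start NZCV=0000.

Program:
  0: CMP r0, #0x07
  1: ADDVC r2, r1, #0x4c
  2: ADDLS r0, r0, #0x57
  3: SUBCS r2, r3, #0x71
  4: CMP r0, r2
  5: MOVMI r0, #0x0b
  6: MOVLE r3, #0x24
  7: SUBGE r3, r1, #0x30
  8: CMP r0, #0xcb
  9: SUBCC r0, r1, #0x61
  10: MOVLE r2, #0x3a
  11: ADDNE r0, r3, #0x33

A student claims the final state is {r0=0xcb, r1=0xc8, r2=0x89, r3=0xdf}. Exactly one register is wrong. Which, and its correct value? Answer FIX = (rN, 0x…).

[0] flags=0010 → (cmp)
[1] flags=0010 VC?T → r2=0x14
[2] flags=0010 LS?F → skip
[3] flags=0010 CS?T → r2=0x89
[4] flags=1001 → (cmp)
[5] flags=1001 MI?T → r0=0x0b
[6] flags=1001 LE?F → skip
[7] flags=1001 GE?T → r3=0x98
[8] flags=0000 → (cmp)
[9] flags=0000 CC?T → r0=0x67
[10] flags=0000 LE?F → skip
[11] flags=0000 NE?T → r0=0xcb

FIX = (r3, 0x98)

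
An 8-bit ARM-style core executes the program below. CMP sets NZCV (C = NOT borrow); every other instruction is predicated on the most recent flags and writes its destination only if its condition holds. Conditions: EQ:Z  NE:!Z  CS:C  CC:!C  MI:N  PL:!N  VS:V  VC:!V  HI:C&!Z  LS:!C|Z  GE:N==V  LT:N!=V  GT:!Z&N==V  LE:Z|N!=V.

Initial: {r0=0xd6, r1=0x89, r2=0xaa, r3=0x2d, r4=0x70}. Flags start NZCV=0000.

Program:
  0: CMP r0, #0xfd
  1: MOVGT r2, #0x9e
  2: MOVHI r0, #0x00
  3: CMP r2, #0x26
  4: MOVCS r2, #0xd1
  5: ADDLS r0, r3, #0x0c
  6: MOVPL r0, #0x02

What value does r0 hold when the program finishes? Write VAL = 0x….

VAL = 0xd6

0: ✓ CMP  NZCV=1000
1: · MOVGT
2: · MOVHI
3: ✓ CMP  NZCV=1010
4: ✓ MOVCS  r2←0xd1
5: · ADDLS
6: · MOVPL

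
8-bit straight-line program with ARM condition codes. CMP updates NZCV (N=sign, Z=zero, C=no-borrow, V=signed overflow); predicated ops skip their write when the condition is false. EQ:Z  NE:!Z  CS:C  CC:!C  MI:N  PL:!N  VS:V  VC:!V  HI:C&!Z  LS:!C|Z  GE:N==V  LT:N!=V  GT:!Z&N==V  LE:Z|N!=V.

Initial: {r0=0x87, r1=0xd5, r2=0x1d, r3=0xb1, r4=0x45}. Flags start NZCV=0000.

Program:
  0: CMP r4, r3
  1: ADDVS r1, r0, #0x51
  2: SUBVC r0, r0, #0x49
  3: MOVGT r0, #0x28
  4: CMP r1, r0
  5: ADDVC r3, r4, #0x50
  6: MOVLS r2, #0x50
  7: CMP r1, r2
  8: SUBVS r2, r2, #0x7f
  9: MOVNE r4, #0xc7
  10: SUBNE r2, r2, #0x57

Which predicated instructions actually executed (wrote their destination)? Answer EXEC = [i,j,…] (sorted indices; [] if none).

EXEC = [1,3,5,9,10]

0: ✓ CMP  NZCV=1001
1: ✓ ADDVS  r1←0xd8
2: · SUBVC
3: ✓ MOVGT  r0←0x28
4: ✓ CMP  NZCV=1010
5: ✓ ADDVC  r3←0x95
6: · MOVLS
7: ✓ CMP  NZCV=1010
8: · SUBVS
9: ✓ MOVNE  r4←0xc7
10: ✓ SUBNE  r2←0xc6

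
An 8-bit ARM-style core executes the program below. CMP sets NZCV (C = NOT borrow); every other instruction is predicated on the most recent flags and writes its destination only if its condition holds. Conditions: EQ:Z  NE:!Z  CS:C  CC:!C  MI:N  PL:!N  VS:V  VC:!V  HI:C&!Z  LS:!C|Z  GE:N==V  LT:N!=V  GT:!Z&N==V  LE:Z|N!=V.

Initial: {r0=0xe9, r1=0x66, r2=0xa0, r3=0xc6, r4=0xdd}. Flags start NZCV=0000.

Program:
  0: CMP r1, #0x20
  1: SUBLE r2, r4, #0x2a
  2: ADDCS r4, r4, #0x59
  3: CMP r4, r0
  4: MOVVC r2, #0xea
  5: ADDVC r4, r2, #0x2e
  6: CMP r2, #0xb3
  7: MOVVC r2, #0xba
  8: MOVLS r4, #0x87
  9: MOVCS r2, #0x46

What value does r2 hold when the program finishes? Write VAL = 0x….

VAL = 0x46

[0] flags=0010 → (cmp)
[1] flags=0010 LE?F → skip
[2] flags=0010 CS?T → r4=0x36
[3] flags=0000 → (cmp)
[4] flags=0000 VC?T → r2=0xea
[5] flags=0000 VC?T → r4=0x18
[6] flags=0010 → (cmp)
[7] flags=0010 VC?T → r2=0xba
[8] flags=0010 LS?F → skip
[9] flags=0010 CS?T → r2=0x46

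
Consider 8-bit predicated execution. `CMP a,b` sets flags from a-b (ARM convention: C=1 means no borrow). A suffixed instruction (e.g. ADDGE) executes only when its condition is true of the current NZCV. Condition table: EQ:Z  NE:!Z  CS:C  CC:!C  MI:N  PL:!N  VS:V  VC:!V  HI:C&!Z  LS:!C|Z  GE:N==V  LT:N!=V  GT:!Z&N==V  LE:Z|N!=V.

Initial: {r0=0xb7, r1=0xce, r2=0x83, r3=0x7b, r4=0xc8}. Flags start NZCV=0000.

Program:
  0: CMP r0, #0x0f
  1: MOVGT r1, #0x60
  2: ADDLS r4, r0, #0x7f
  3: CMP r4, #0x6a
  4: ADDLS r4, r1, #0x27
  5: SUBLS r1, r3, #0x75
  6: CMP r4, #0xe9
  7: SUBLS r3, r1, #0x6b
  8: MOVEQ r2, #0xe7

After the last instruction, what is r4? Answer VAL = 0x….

VAL = 0xc8

[0] flags=1010 → (cmp)
[1] flags=1010 GT?F → skip
[2] flags=1010 LS?F → skip
[3] flags=0011 → (cmp)
[4] flags=0011 LS?F → skip
[5] flags=0011 LS?F → skip
[6] flags=1000 → (cmp)
[7] flags=1000 LS?T → r3=0x63
[8] flags=1000 EQ?F → skip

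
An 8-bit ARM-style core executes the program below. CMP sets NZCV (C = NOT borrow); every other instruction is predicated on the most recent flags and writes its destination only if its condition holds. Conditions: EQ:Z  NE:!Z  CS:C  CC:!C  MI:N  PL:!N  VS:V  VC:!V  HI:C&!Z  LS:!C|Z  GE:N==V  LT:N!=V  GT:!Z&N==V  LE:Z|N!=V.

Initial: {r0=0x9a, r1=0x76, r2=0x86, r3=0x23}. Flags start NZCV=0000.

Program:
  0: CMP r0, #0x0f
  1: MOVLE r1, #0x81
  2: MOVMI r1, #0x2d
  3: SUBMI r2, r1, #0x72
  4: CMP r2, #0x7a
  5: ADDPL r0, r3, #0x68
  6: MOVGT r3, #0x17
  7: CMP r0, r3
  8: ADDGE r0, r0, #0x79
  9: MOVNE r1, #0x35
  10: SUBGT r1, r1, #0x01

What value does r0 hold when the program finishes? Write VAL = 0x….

VAL = 0x8b

[0] flags=1010 → (cmp)
[1] flags=1010 LE?T → r1=0x81
[2] flags=1010 MI?T → r1=0x2d
[3] flags=1010 MI?T → r2=0xbb
[4] flags=0011 → (cmp)
[5] flags=0011 PL?T → r0=0x8b
[6] flags=0011 GT?F → skip
[7] flags=0011 → (cmp)
[8] flags=0011 GE?F → skip
[9] flags=0011 NE?T → r1=0x35
[10] flags=0011 GT?F → skip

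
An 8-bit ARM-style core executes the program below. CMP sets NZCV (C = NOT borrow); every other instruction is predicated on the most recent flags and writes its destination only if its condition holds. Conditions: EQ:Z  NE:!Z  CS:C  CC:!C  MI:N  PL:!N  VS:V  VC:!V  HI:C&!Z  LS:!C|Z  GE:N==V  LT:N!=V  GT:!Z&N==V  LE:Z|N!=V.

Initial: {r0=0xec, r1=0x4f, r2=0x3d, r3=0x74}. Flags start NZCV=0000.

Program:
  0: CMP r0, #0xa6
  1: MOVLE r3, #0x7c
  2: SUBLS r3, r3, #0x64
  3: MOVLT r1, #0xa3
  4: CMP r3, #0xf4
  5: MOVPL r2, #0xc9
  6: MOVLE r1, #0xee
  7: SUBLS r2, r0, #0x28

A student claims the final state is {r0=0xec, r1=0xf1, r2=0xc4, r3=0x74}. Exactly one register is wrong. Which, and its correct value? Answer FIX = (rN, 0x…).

FIX = (r1, 0x4f)

[0] flags=0010 → (cmp)
[1] flags=0010 LE?F → skip
[2] flags=0010 LS?F → skip
[3] flags=0010 LT?F → skip
[4] flags=1001 → (cmp)
[5] flags=1001 PL?F → skip
[6] flags=1001 LE?F → skip
[7] flags=1001 LS?T → r2=0xc4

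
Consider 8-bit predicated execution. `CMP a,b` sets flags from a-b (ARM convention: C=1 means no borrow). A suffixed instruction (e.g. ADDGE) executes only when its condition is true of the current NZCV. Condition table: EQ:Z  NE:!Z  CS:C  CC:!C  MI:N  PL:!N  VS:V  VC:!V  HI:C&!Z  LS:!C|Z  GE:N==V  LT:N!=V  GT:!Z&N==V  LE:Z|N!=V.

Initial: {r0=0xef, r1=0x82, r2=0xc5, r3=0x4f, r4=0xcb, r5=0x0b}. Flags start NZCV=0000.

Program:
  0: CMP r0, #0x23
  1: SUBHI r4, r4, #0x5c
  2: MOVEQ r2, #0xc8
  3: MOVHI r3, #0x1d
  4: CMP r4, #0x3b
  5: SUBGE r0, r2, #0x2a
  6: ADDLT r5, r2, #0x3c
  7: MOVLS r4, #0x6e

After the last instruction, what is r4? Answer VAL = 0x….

VAL = 0x6f

[0] flags=1010 → (cmp)
[1] flags=1010 HI?T → r4=0x6f
[2] flags=1010 EQ?F → skip
[3] flags=1010 HI?T → r3=0x1d
[4] flags=0010 → (cmp)
[5] flags=0010 GE?T → r0=0x9b
[6] flags=0010 LT?F → skip
[7] flags=0010 LS?F → skip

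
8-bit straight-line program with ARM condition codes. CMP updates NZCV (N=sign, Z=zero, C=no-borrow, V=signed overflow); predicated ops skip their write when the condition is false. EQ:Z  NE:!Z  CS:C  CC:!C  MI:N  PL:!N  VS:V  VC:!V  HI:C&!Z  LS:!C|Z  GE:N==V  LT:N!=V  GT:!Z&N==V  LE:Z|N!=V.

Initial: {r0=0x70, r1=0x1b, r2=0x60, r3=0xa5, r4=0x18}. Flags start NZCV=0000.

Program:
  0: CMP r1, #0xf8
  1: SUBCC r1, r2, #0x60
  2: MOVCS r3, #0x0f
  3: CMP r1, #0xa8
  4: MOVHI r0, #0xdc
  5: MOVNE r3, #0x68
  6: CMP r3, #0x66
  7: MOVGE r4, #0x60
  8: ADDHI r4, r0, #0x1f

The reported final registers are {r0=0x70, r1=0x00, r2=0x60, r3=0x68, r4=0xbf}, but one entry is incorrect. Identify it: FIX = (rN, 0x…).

FIX = (r4, 0x8f)

0: ✓ CMP  NZCV=0000
1: ✓ SUBCC  r1←0x00
2: · MOVCS
3: ✓ CMP  NZCV=0000
4: · MOVHI
5: ✓ MOVNE  r3←0x68
6: ✓ CMP  NZCV=0010
7: ✓ MOVGE  r4←0x60
8: ✓ ADDHI  r4←0x8f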